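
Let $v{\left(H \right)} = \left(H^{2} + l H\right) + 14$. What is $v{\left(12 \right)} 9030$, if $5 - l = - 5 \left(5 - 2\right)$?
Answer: $3593940$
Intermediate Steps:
$l = 20$ ($l = 5 - - 5 \left(5 - 2\right) = 5 - \left(-5\right) 3 = 5 - -15 = 5 + 15 = 20$)
$v{\left(H \right)} = 14 + H^{2} + 20 H$ ($v{\left(H \right)} = \left(H^{2} + 20 H\right) + 14 = 14 + H^{2} + 20 H$)
$v{\left(12 \right)} 9030 = \left(14 + 12^{2} + 20 \cdot 12\right) 9030 = \left(14 + 144 + 240\right) 9030 = 398 \cdot 9030 = 3593940$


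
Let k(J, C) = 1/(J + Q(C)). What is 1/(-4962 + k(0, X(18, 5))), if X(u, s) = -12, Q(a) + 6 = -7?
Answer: -13/64507 ≈ -0.00020153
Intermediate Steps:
Q(a) = -13 (Q(a) = -6 - 7 = -13)
k(J, C) = 1/(-13 + J) (k(J, C) = 1/(J - 13) = 1/(-13 + J))
1/(-4962 + k(0, X(18, 5))) = 1/(-4962 + 1/(-13 + 0)) = 1/(-4962 + 1/(-13)) = 1/(-4962 - 1/13) = 1/(-64507/13) = -13/64507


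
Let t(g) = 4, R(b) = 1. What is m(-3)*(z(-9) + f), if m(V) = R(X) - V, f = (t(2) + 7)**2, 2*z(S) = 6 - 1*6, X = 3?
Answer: 484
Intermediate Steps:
z(S) = 0 (z(S) = (6 - 1*6)/2 = (6 - 6)/2 = (1/2)*0 = 0)
f = 121 (f = (4 + 7)**2 = 11**2 = 121)
m(V) = 1 - V
m(-3)*(z(-9) + f) = (1 - 1*(-3))*(0 + 121) = (1 + 3)*121 = 4*121 = 484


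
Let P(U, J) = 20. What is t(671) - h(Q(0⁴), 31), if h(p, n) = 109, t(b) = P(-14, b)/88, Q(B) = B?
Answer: -2393/22 ≈ -108.77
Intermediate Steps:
t(b) = 5/22 (t(b) = 20/88 = 20*(1/88) = 5/22)
t(671) - h(Q(0⁴), 31) = 5/22 - 1*109 = 5/22 - 109 = -2393/22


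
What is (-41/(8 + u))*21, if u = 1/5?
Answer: -105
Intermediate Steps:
u = 1/5 ≈ 0.20000
(-41/(8 + u))*21 = (-41/(8 + 1/5))*21 = (-41/(41/5))*21 = ((5/41)*(-41))*21 = -5*21 = -105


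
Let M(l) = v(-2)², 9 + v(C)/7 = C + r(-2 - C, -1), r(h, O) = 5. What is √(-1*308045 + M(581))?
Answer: I*√306281 ≈ 553.43*I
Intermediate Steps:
v(C) = -28 + 7*C (v(C) = -63 + 7*(C + 5) = -63 + 7*(5 + C) = -63 + (35 + 7*C) = -28 + 7*C)
M(l) = 1764 (M(l) = (-28 + 7*(-2))² = (-28 - 14)² = (-42)² = 1764)
√(-1*308045 + M(581)) = √(-1*308045 + 1764) = √(-308045 + 1764) = √(-306281) = I*√306281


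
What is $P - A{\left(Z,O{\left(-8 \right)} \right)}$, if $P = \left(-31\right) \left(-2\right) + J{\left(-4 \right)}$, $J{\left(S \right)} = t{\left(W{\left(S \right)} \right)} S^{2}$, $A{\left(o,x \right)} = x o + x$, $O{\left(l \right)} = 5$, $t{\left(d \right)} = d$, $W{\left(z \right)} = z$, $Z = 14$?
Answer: $-77$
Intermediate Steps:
$A{\left(o,x \right)} = x + o x$ ($A{\left(o,x \right)} = o x + x = x + o x$)
$J{\left(S \right)} = S^{3}$ ($J{\left(S \right)} = S S^{2} = S^{3}$)
$P = -2$ ($P = \left(-31\right) \left(-2\right) + \left(-4\right)^{3} = 62 - 64 = -2$)
$P - A{\left(Z,O{\left(-8 \right)} \right)} = -2 - 5 \left(1 + 14\right) = -2 - 5 \cdot 15 = -2 - 75 = -77$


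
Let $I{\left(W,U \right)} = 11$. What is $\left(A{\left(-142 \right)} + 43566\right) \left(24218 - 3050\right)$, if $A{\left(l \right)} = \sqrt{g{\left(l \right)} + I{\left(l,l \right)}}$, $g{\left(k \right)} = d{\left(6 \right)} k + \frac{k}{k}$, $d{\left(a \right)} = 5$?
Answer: $922205088 + 21168 i \sqrt{698} \approx 9.2221 \cdot 10^{8} + 5.5925 \cdot 10^{5} i$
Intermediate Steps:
$g{\left(k \right)} = 1 + 5 k$ ($g{\left(k \right)} = 5 k + \frac{k}{k} = 5 k + 1 = 1 + 5 k$)
$A{\left(l \right)} = \sqrt{12 + 5 l}$ ($A{\left(l \right)} = \sqrt{\left(1 + 5 l\right) + 11} = \sqrt{12 + 5 l}$)
$\left(A{\left(-142 \right)} + 43566\right) \left(24218 - 3050\right) = \left(\sqrt{12 + 5 \left(-142\right)} + 43566\right) \left(24218 - 3050\right) = \left(\sqrt{12 - 710} + 43566\right) 21168 = \left(\sqrt{-698} + 43566\right) 21168 = \left(i \sqrt{698} + 43566\right) 21168 = \left(43566 + i \sqrt{698}\right) 21168 = 922205088 + 21168 i \sqrt{698}$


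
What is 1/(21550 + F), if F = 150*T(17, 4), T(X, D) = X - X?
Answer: 1/21550 ≈ 4.6404e-5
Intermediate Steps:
T(X, D) = 0
F = 0 (F = 150*0 = 0)
1/(21550 + F) = 1/(21550 + 0) = 1/21550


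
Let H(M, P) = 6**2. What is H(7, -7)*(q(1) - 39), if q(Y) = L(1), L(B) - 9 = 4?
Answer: -936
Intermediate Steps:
L(B) = 13 (L(B) = 9 + 4 = 13)
H(M, P) = 36
q(Y) = 13
H(7, -7)*(q(1) - 39) = 36*(13 - 39) = 36*(-26) = -936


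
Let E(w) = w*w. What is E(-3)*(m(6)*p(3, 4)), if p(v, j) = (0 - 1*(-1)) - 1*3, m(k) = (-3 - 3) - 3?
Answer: 162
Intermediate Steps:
m(k) = -9 (m(k) = -6 - 3 = -9)
E(w) = w²
p(v, j) = -2 (p(v, j) = (0 + 1) - 3 = 1 - 3 = -2)
E(-3)*(m(6)*p(3, 4)) = (-3)²*(-9*(-2)) = 9*18 = 162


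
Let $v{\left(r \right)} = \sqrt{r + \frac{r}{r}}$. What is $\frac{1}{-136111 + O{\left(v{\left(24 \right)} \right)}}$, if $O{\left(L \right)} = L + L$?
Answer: $- \frac{1}{136101} \approx -7.3475 \cdot 10^{-6}$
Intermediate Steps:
$v{\left(r \right)} = \sqrt{1 + r}$ ($v{\left(r \right)} = \sqrt{r + 1} = \sqrt{1 + r}$)
$O{\left(L \right)} = 2 L$
$\frac{1}{-136111 + O{\left(v{\left(24 \right)} \right)}} = \frac{1}{-136111 + 2 \sqrt{1 + 24}} = \frac{1}{-136111 + 2 \sqrt{25}} = \frac{1}{-136111 + 2 \cdot 5} = \frac{1}{-136111 + 10} = \frac{1}{-136101} = - \frac{1}{136101}$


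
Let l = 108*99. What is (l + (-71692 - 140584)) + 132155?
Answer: -69429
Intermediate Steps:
l = 10692
(l + (-71692 - 140584)) + 132155 = (10692 + (-71692 - 140584)) + 132155 = (10692 - 212276) + 132155 = -201584 + 132155 = -69429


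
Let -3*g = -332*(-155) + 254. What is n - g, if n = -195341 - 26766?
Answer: -204869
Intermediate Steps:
n = -222107
g = -17238 (g = -(-332*(-155) + 254)/3 = -(51460 + 254)/3 = -1/3*51714 = -17238)
n - g = -222107 - 1*(-17238) = -222107 + 17238 = -204869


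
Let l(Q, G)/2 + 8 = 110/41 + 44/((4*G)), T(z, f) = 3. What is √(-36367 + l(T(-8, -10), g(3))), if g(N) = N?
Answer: I*√550246281/123 ≈ 190.71*I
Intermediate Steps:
l(Q, G) = -436/41 + 22/G (l(Q, G) = -16 + 2*(110/41 + 44/((4*G))) = -16 + 2*(110*(1/41) + 44*(1/(4*G))) = -16 + 2*(110/41 + 11/G) = -16 + (220/41 + 22/G) = -436/41 + 22/G)
√(-36367 + l(T(-8, -10), g(3))) = √(-36367 + (-436/41 + 22/3)) = √(-36367 - 406/123) = √(-4473547/123) = I*√550246281/123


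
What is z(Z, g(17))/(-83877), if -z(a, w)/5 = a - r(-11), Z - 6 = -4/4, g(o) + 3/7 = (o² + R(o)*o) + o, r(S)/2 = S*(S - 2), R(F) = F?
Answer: -1405/83877 ≈ -0.016751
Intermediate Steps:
r(S) = 2*S*(-2 + S) (r(S) = 2*(S*(S - 2)) = 2*(S*(-2 + S)) = 2*S*(-2 + S))
g(o) = -3/7 + o + 2*o² (g(o) = -3/7 + ((o² + o*o) + o) = -3/7 + ((o² + o²) + o) = -3/7 + (2*o² + o) = -3/7 + (o + 2*o²) = -3/7 + o + 2*o²)
Z = 5 (Z = 6 - 4/4 = 6 - 4*¼ = 6 - 1 = 5)
z(a, w) = 1430 - 5*a (z(a, w) = -5*(a - 2*(-11)*(-2 - 11)) = -5*(a - 2*(-11)*(-13)) = -5*(a - 1*286) = -5*(a - 286) = -5*(-286 + a) = 1430 - 5*a)
z(Z, g(17))/(-83877) = (1430 - 5*5)/(-83877) = (1430 - 25)*(-1/83877) = 1405*(-1/83877) = -1405/83877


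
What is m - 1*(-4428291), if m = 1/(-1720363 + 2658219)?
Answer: 4153099284097/937856 ≈ 4.4283e+6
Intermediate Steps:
m = 1/937856 ≈ 1.0663e-6
m - 1*(-4428291) = 1/937856 - 1*(-4428291) = 1/937856 + 4428291 = 4153099284097/937856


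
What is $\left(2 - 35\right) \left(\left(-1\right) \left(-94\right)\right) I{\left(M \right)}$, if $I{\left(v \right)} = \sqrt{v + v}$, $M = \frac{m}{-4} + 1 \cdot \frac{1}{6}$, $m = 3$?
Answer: $- 517 i \sqrt{42} \approx - 3350.5 i$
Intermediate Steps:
$M = - \frac{7}{12}$ ($M = \frac{3}{-4} + 1 \cdot \frac{1}{6} = 3 \left(- \frac{1}{4}\right) + 1 \cdot \frac{1}{6} = - \frac{3}{4} + \frac{1}{6} = - \frac{7}{12} \approx -0.58333$)
$I{\left(v \right)} = \sqrt{2} \sqrt{v}$ ($I{\left(v \right)} = \sqrt{2 v} = \sqrt{2} \sqrt{v}$)
$\left(2 - 35\right) \left(\left(-1\right) \left(-94\right)\right) I{\left(M \right)} = \left(2 - 35\right) \left(\left(-1\right) \left(-94\right)\right) \sqrt{2} \sqrt{- \frac{7}{12}} = \left(2 - 35\right) 94 \sqrt{2} \frac{i \sqrt{21}}{6} = \left(-33\right) 94 \frac{i \sqrt{42}}{6} = - 3102 \frac{i \sqrt{42}}{6} = - 517 i \sqrt{42}$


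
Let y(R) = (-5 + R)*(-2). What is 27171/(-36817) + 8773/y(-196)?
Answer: 312072799/14800434 ≈ 21.085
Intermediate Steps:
y(R) = 10 - 2*R
27171/(-36817) + 8773/y(-196) = 27171/(-36817) + 8773/(10 - 2*(-196)) = 27171*(-1/36817) + 8773/(10 + 392) = -27171/36817 + 8773/402 = 312072799/14800434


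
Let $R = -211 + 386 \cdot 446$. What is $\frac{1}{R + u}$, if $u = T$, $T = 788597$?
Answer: $\frac{1}{960542} \approx 1.0411 \cdot 10^{-6}$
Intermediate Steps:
$u = 788597$
$R = 171945$ ($R = -211 + 172156 = 171945$)
$\frac{1}{R + u} = \frac{1}{171945 + 788597} = \frac{1}{960542}$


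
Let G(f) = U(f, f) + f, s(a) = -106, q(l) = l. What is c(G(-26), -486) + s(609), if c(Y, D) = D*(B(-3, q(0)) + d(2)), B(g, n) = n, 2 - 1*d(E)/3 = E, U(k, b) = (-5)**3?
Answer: -106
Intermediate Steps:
U(k, b) = -125
d(E) = 6 - 3*E
G(f) = -125 + f
c(Y, D) = 0 (c(Y, D) = D*(0 + (6 - 3*2)) = D*(0 + (6 - 6)) = D*(0 + 0) = D*0 = 0)
c(G(-26), -486) + s(609) = 0 - 106 = -106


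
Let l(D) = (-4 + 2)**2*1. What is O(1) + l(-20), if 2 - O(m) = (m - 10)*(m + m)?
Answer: 24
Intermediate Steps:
O(m) = 2 - 2*m*(-10 + m) (O(m) = 2 - (m - 10)*(m + m) = 2 - (-10 + m)*2*m = 2 - 2*m*(-10 + m))
l(D) = 4 (l(D) = (-2)**2*1 = 4*1 = 4)
O(1) + l(-20) = (2 - 2*1**2 + 20*1) + 4 = (2 - 2*1 + 20) + 4 = (2 - 2 + 20) + 4 = 20 + 4 = 24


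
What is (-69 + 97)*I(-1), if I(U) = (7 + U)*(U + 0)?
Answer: -168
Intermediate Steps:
I(U) = U*(7 + U) (I(U) = (7 + U)*U = U*(7 + U))
(-69 + 97)*I(-1) = (-69 + 97)*(-(7 - 1)) = 28*(-1*6) = 28*(-6) = -168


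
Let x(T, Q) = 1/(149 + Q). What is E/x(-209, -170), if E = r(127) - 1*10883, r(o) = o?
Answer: 225876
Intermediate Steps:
E = -10756 (E = 127 - 1*10883 = 127 - 10883 = -10756)
E/x(-209, -170) = -10756/(1/(149 - 170)) = -10756/(1/(-21)) = -10756/(-1/21) = -10756*(-21) = 225876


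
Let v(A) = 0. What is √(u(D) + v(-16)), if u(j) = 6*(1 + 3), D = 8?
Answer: 2*√6 ≈ 4.8990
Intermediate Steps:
u(j) = 24 (u(j) = 6*4 = 24)
√(u(D) + v(-16)) = √(24 + 0) = √24 = 2*√6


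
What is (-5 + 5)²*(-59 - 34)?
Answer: 0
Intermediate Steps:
(-5 + 5)²*(-59 - 34) = 0²*(-93) = 0*(-93) = 0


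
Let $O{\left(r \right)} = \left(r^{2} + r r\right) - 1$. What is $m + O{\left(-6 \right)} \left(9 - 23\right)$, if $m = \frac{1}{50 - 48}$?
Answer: $- \frac{1987}{2} \approx -993.5$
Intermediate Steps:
$O{\left(r \right)} = -1 + 2 r^{2}$ ($O{\left(r \right)} = \left(r^{2} + r^{2}\right) - 1 = 2 r^{2} - 1 = -1 + 2 r^{2}$)
$m = \frac{1}{2} \approx 0.5$
$m + O{\left(-6 \right)} \left(9 - 23\right) = \frac{1}{2} + \left(-1 + 2 \left(-6\right)^{2}\right) \left(9 - 23\right) = \frac{1}{2} + \left(-1 + 2 \cdot 36\right) \left(9 - 23\right) = \frac{1}{2} + \left(-1 + 72\right) \left(-14\right) = \frac{1}{2} + 71 \left(-14\right) = \frac{1}{2} - 994 = - \frac{1987}{2}$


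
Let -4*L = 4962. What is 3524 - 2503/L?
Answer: 8748050/2481 ≈ 3526.0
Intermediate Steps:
L = -2481/2 (L = -¼*4962 = -2481/2 ≈ -1240.5)
3524 - 2503/L = 3524 - 2503/(-2481/2) = 3524 - 2503*(-2)/2481 = 3524 - 1*(-5006/2481) = 3524 + 5006/2481 = 8748050/2481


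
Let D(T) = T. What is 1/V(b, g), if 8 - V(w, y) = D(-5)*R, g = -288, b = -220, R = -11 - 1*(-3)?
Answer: -1/32 ≈ -0.031250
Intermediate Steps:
R = -8 (R = -11 + 3 = -8)
V(w, y) = -32 (V(w, y) = 8 - (-5)*(-8) = 8 - 1*40 = 8 - 40 = -32)
1/V(b, g) = 1/(-32) = -1/32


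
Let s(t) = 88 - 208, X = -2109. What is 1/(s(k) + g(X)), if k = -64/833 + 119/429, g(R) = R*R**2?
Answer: -1/9380581149 ≈ -1.0660e-10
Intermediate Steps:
g(R) = R**3
k = 71671/357357 (k = -64*1/833 + 119*(1/429) = -64/833 + 119/429 = 71671/357357 ≈ 0.20056)
s(t) = -120
1/(s(k) + g(X)) = 1/(-120 + (-2109)**3) = 1/(-120 - 9380581029) = 1/(-9380581149) = -1/9380581149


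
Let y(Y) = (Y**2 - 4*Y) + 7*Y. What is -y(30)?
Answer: -990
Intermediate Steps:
y(Y) = Y**2 + 3*Y
-y(30) = -30*(3 + 30) = -30*33 = -1*990 = -990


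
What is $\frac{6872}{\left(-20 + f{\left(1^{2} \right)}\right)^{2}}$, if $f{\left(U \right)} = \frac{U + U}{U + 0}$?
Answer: $\frac{1718}{81} \approx 21.21$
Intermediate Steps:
$f{\left(U \right)} = 2$ ($f{\left(U \right)} = \frac{2 U}{U} = 2$)
$\frac{6872}{\left(-20 + f{\left(1^{2} \right)}\right)^{2}} = \frac{6872}{\left(-20 + 2\right)^{2}} = \frac{6872}{\left(-18\right)^{2}} = \frac{6872}{324} = 6872 \cdot \frac{1}{324} = \frac{1718}{81}$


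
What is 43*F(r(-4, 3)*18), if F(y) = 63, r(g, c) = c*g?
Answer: 2709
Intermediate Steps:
43*F(r(-4, 3)*18) = 43*63 = 2709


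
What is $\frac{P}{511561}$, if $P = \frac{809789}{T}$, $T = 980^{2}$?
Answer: $\frac{809789}{491303184400} \approx 1.6482 \cdot 10^{-6}$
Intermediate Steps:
$T = 960400$
$P = \frac{809789}{960400} \approx 0.84318$
$\frac{P}{511561} = \frac{809789}{960400 \cdot 511561} = \frac{809789}{960400} \cdot \frac{1}{511561} = \frac{809789}{491303184400}$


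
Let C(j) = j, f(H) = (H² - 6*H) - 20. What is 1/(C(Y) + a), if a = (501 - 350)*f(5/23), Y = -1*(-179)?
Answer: -529/1603304 ≈ -0.00032994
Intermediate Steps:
Y = 179
f(H) = -20 + H² - 6*H
a = -1697995/529 (a = (501 - 350)*(-20 + (5/23)² - 30/23) = 151*(-20 + (5*(1/23))² - 30/23) = 151*(-20 + (5/23)² - 6*5/23) = 151*(-20 + 25/529 - 30/23) = 151*(-11245/529) = -1697995/529 ≈ -3209.8)
1/(C(Y) + a) = 1/(179 - 1697995/529) = 1/(-1603304/529) = -529/1603304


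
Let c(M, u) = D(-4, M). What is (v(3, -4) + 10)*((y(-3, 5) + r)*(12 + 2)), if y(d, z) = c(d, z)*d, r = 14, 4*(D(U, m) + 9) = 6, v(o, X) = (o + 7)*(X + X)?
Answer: -35770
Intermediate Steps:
v(o, X) = 2*X*(7 + o) (v(o, X) = (7 + o)*(2*X) = 2*X*(7 + o))
D(U, m) = -15/2 (D(U, m) = -9 + (1/4)*6 = -9 + 3/2 = -15/2)
c(M, u) = -15/2
y(d, z) = -15*d/2
(v(3, -4) + 10)*((y(-3, 5) + r)*(12 + 2)) = (2*(-4)*(7 + 3) + 10)*((-15/2*(-3) + 14)*(12 + 2)) = (2*(-4)*10 + 10)*((45/2 + 14)*14) = (-80 + 10)*((73/2)*14) = -70*511 = -35770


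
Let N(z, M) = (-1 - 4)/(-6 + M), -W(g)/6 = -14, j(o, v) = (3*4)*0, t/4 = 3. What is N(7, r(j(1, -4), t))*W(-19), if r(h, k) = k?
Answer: -70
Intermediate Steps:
t = 12 (t = 4*3 = 12)
j(o, v) = 0 (j(o, v) = 12*0 = 0)
W(g) = 84 (W(g) = -6*(-14) = 84)
N(z, M) = -5/(-6 + M)
N(7, r(j(1, -4), t))*W(-19) = -5/(-6 + 12)*84 = -5/6*84 = -5*⅙*84 = -⅚*84 = -70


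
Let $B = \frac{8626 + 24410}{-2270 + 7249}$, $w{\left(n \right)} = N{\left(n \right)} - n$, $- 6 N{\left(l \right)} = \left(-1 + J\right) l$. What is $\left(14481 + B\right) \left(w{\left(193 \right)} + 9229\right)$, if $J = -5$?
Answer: $\frac{665724086115}{4979} \approx 1.3371 \cdot 10^{8}$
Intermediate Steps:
$N{\left(l \right)} = l$ ($N{\left(l \right)} = - \frac{\left(-1 - 5\right) l}{6} = - \frac{\left(-6\right) l}{6} = l$)
$w{\left(n \right)} = 0$ ($w{\left(n \right)} = n - n = 0$)
$B = \frac{33036}{4979} \approx 6.6351$
$\left(14481 + B\right) \left(w{\left(193 \right)} + 9229\right) = \left(14481 + \frac{33036}{4979}\right) \left(0 + 9229\right) = \frac{72133935}{4979} \cdot 9229 = \frac{665724086115}{4979}$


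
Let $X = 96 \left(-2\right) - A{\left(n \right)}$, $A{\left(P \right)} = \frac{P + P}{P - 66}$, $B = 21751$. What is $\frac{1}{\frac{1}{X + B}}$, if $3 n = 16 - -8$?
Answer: $\frac{625219}{29} \approx 21559.0$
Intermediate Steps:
$n = 8$ ($n = \frac{16 - -8}{3} = \frac{16 + 8}{3} = \frac{1}{3} \cdot 24 = 8$)
$A{\left(P \right)} = \frac{2 P}{-66 + P}$
$X = - \frac{5560}{29}$ ($X = 96 \left(-2\right) - 2 \cdot 8 \frac{1}{-66 + 8} = -192 - 2 \cdot 8 \frac{1}{-58} = -192 - 2 \cdot 8 \left(- \frac{1}{58}\right) = -192 - - \frac{8}{29} = -192 + \frac{8}{29} = - \frac{5560}{29} \approx -191.72$)
$\frac{1}{\frac{1}{X + B}} = \frac{1}{\frac{1}{- \frac{5560}{29} + 21751}} = \frac{1}{\frac{1}{\frac{625219}{29}}} = \frac{1}{\frac{29}{625219}} = \frac{625219}{29}$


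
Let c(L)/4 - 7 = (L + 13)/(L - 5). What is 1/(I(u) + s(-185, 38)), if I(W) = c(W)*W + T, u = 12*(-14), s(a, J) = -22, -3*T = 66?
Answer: -173/925564 ≈ -0.00018691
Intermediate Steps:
T = -22 (T = -1/3*66 = -22)
u = -168
c(L) = 28 + 4*(13 + L)/(-5 + L) (c(L) = 28 + 4*((L + 13)/(L - 5)) = 28 + 4*((13 + L)/(-5 + L)) = 28 + 4*(13 + L)/(-5 + L))
I(W) = -22 + 8*W*(-11 + 4*W)/(-5 + W) (I(W) = (8*(-11 + 4*W)/(-5 + W))*W - 22 = 8*W*(-11 + 4*W)/(-5 + W) - 22 = -22 + 8*W*(-11 + 4*W)/(-5 + W))
1/(I(u) + s(-185, 38)) = 1/(2*(55 - 55*(-168) + 16*(-168)**2)/(-5 - 168) - 22) = 1/(2*(55 + 9240 + 16*28224)/(-173) - 22) = 1/(2*(-1/173)*(55 + 9240 + 451584) - 22) = 1/(2*(-1/173)*460879 - 22) = 1/(-921758/173 - 22) = 1/(-925564/173) = -173/925564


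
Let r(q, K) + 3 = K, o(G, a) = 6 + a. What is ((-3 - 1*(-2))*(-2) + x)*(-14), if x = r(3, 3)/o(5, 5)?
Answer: -28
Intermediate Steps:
r(q, K) = -3 + K
x = 0 (x = (-3 + 3)/(6 + 5) = 0/11 = 0*(1/11) = 0)
((-3 - 1*(-2))*(-2) + x)*(-14) = ((-3 - 1*(-2))*(-2) + 0)*(-14) = ((-3 + 2)*(-2) + 0)*(-14) = (-1*(-2) + 0)*(-14) = (2 + 0)*(-14) = 2*(-14) = -28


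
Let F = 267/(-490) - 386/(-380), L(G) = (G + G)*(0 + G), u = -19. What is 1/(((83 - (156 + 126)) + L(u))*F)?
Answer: 4655/1146416 ≈ 0.0040605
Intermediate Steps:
L(G) = 2*G² (L(G) = (2*G)*G = 2*G²)
F = 2192/4655 (F = 267*(-1/490) - 386*(-1/380) = -267/490 + 193/190 = 2192/4655 ≈ 0.47089)
1/(((83 - (156 + 126)) + L(u))*F) = 1/(((83 - (156 + 126)) + 2*(-19)²)*(2192/4655)) = (4655/2192)/((83 - 1*282) + 2*361) = (4655/2192)/((83 - 282) + 722) = (4655/2192)/(-199 + 722) = (4655/2192)/523 = (1/523)*(4655/2192) = 4655/1146416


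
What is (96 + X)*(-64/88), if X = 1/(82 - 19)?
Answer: -48392/693 ≈ -69.830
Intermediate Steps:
X = 1/63 ≈ 0.015873
(96 + X)*(-64/88) = (96 + 1/63)*(-64/88) = 6049*(-64*1/88)/63 = (6049/63)*(-8/11) = -48392/693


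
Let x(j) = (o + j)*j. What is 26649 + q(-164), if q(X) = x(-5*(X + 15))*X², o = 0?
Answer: 14927979049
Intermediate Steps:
x(j) = j² (x(j) = (0 + j)*j = j*j = j²)
q(X) = X²*(-75 - 5*X)² (q(X) = (-5*(X + 15))²*X² = (-5*(15 + X))²*X² = (-75 - 5*X)²*X² = X²*(-75 - 5*X)²)
26649 + q(-164) = 26649 + 25*(-164)²*(15 - 164)² = 26649 + 25*26896*(-149)² = 26649 + 25*26896*22201 = 26649 + 14927952400 = 14927979049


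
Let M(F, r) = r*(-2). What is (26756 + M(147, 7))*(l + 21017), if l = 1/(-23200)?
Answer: 6519624709029/11600 ≈ 5.6204e+8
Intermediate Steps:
M(F, r) = -2*r
l = -1/23200 ≈ -4.3103e-5
(26756 + M(147, 7))*(l + 21017) = (26756 - 2*7)*(-1/23200 + 21017) = (26756 - 14)*(487594399/23200) = 26742*(487594399/23200) = 6519624709029/11600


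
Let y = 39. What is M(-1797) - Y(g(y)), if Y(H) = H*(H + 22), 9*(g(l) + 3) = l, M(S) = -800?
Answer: -7480/9 ≈ -831.11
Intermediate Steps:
g(l) = -3 + l/9
Y(H) = H*(22 + H)
M(-1797) - Y(g(y)) = -800 - (-3 + (⅑)*39)*(22 + (-3 + (⅑)*39)) = -800 - (-3 + 13/3)*(22 + (-3 + 13/3)) = -800 - 4*(22 + 4/3)/3 = -800 - 4*70/(3*3) = -800 - 1*280/9 = -800 - 280/9 = -7480/9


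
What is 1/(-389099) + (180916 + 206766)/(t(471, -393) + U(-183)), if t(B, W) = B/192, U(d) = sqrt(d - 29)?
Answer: 1515707424855863/347465796099 - 3175890944*I*sqrt(53)/893001 ≈ 4362.2 - 25891.0*I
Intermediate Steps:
U(d) = sqrt(-29 + d)
t(B, W) = B/192 (t(B, W) = B*(1/192) = B/192)
1/(-389099) + (180916 + 206766)/(t(471, -393) + U(-183)) = 1/(-389099) + (180916 + 206766)/((1/192)*471 + sqrt(-29 - 183)) = -1/389099 + 387682/(157/64 + sqrt(-212)) = -1/389099 + 387682/(157/64 + 2*I*sqrt(53))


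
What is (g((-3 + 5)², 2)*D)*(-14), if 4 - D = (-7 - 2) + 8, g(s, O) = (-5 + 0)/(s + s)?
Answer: 175/4 ≈ 43.750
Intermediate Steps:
g(s, O) = -5/(2*s) (g(s, O) = -5*1/(2*s) = -5/(2*s))
D = 5 (D = 4 - ((-7 - 2) + 8) = 4 - (-9 + 8) = 4 - 1*(-1) = 4 + 1 = 5)
(g((-3 + 5)², 2)*D)*(-14) = (-5/(2*(-3 + 5)²)*5)*(-14) = (-5/(2*(2²))*5)*(-14) = (-5/2/4*5)*(-14) = (-5/2*¼*5)*(-14) = -5/8*5*(-14) = -25/8*(-14) = 175/4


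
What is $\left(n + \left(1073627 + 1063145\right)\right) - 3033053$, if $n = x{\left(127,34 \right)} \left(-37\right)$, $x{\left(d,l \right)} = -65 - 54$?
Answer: $-891878$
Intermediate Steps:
$x{\left(d,l \right)} = -119$
$n = 4403$ ($n = \left(-119\right) \left(-37\right) = 4403$)
$\left(n + \left(1073627 + 1063145\right)\right) - 3033053 = \left(4403 + \left(1073627 + 1063145\right)\right) - 3033053 = \left(4403 + 2136772\right) - 3033053 = 2141175 - 3033053 = -891878$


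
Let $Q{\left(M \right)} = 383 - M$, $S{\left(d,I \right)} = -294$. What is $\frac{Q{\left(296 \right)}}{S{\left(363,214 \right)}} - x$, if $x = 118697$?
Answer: $- \frac{11632335}{98} \approx -1.187 \cdot 10^{5}$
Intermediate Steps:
$\frac{Q{\left(296 \right)}}{S{\left(363,214 \right)}} - x = \frac{383 - 296}{-294} - 118697 = \left(383 - 296\right) \left(- \frac{1}{294}\right) - 118697 = 87 \left(- \frac{1}{294}\right) - 118697 = - \frac{29}{98} - 118697 = - \frac{11632335}{98}$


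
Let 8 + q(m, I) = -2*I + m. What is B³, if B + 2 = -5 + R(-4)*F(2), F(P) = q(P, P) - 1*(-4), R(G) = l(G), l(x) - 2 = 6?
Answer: -166375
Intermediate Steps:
l(x) = 8 (l(x) = 2 + 6 = 8)
R(G) = 8
q(m, I) = -8 + m - 2*I (q(m, I) = -8 + (-2*I + m) = -8 + (m - 2*I) = -8 + m - 2*I)
F(P) = -4 - P (F(P) = (-8 + P - 2*P) - 1*(-4) = (-8 - P) + 4 = -4 - P)
B = -55 (B = -2 + (-5 + 8*(-4 - 1*2)) = -2 + (-5 + 8*(-4 - 2)) = -2 + (-5 + 8*(-6)) = -2 + (-5 - 48) = -2 - 53 = -55)
B³ = (-55)³ = -166375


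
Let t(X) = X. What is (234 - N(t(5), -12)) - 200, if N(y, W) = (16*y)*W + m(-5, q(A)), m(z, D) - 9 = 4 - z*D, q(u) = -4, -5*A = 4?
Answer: 1001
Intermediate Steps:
A = -4/5 (A = -1/5*4 = -4/5 ≈ -0.80000)
m(z, D) = 13 - D*z (m(z, D) = 9 + (4 - z*D) = 9 + (4 - D*z) = 13 - D*z)
N(y, W) = -7 + 16*W*y (N(y, W) = (16*y)*W + (13 - 1*(-4)*(-5)) = 16*W*y + (13 - 20) = 16*W*y - 7 = -7 + 16*W*y)
(234 - N(t(5), -12)) - 200 = (234 - (-7 + 16*(-12)*5)) - 200 = (234 - (-7 - 960)) - 200 = (234 - 1*(-967)) - 200 = (234 + 967) - 200 = 1201 - 200 = 1001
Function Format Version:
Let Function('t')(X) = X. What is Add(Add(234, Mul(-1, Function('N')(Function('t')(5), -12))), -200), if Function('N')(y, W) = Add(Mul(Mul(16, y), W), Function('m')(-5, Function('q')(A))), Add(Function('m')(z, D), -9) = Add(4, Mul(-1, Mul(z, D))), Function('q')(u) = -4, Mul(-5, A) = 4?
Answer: 1001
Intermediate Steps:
A = Rational(-4, 5) (A = Mul(Rational(-1, 5), 4) = Rational(-4, 5) ≈ -0.80000)
Function('m')(z, D) = Add(13, Mul(-1, D, z)) (Function('m')(z, D) = Add(9, Add(4, Mul(-1, Mul(z, D)))) = Add(9, Add(4, Mul(-1, Mul(D, z)))) = Add(9, Add(4, Mul(-1, D, z))) = Add(13, Mul(-1, D, z)))
Function('N')(y, W) = Add(-7, Mul(16, W, y)) (Function('N')(y, W) = Add(Mul(Mul(16, y), W), Add(13, Mul(-1, -4, -5))) = Add(Mul(16, W, y), Add(13, -20)) = Add(Mul(16, W, y), -7) = Add(-7, Mul(16, W, y)))
Add(Add(234, Mul(-1, Function('N')(Function('t')(5), -12))), -200) = Add(Add(234, Mul(-1, Add(-7, Mul(16, -12, 5)))), -200) = Add(Add(234, Mul(-1, Add(-7, -960))), -200) = Add(Add(234, Mul(-1, -967)), -200) = Add(Add(234, 967), -200) = Add(1201, -200) = 1001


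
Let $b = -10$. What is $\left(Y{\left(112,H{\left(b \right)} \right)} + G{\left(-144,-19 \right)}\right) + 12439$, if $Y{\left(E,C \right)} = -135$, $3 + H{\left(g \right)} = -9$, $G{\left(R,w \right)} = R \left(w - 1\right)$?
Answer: $15184$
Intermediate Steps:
$G{\left(R,w \right)} = R \left(-1 + w\right)$
$H{\left(g \right)} = -12$ ($H{\left(g \right)} = -3 - 9 = -12$)
$\left(Y{\left(112,H{\left(b \right)} \right)} + G{\left(-144,-19 \right)}\right) + 12439 = \left(-135 - 144 \left(-1 - 19\right)\right) + 12439 = \left(-135 - -2880\right) + 12439 = \left(-135 + 2880\right) + 12439 = 2745 + 12439 = 15184$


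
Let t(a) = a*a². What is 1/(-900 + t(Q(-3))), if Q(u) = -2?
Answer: -1/908 ≈ -0.0011013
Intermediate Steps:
t(a) = a³
1/(-900 + t(Q(-3))) = 1/(-900 + (-2)³) = 1/(-900 - 8) = 1/(-908) = -1/908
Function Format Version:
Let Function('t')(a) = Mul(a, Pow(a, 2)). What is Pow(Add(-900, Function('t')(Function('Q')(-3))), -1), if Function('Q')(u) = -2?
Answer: Rational(-1, 908) ≈ -0.0011013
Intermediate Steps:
Function('t')(a) = Pow(a, 3)
Pow(Add(-900, Function('t')(Function('Q')(-3))), -1) = Pow(Add(-900, Pow(-2, 3)), -1) = Pow(Add(-900, -8), -1) = Pow(-908, -1) = Rational(-1, 908)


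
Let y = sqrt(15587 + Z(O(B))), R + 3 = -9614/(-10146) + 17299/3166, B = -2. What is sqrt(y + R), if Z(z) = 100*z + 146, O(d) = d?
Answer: sqrt(2437794529530 + 5001984985788*sqrt(317))/845322 ≈ 11.316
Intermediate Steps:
Z(z) = 146 + 100*z
R = 2883865/845322 (R = -3 + (-9614/(-10146) + 17299/3166) = -3 + (-9614*(-1/10146) + 17299*(1/3166)) = -3 + (253/267 + 17299/3166) = -3 + 5419831/845322 = 2883865/845322 ≈ 3.4116)
y = 7*sqrt(317) (y = sqrt(15587 + (146 + 100*(-2))) = sqrt(15587 + (146 - 200)) = sqrt(15587 - 54) = sqrt(15533) = 7*sqrt(317) ≈ 124.63)
sqrt(y + R) = sqrt(7*sqrt(317) + 2883865/845322) = sqrt(2883865/845322 + 7*sqrt(317))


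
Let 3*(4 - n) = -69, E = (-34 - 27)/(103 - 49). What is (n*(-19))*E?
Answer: 1159/2 ≈ 579.50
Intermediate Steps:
E = -61/54 ≈ -1.1296
n = 27 (n = 4 - ⅓*(-69) = 4 + 23 = 27)
(n*(-19))*E = (27*(-19))*(-61/54) = -513*(-61/54) = 1159/2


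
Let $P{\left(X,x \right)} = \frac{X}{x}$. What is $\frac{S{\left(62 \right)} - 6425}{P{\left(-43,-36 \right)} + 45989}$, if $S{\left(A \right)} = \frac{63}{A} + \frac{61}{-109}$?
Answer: $- \frac{45971010}{329084189} \approx -0.13969$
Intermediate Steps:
$S{\left(A \right)} = - \frac{61}{109} + \frac{63}{A}$ ($S{\left(A \right)} = \frac{63}{A} + 61 \left(- \frac{1}{109}\right) = \frac{63}{A} - \frac{61}{109} = - \frac{61}{109} + \frac{63}{A}$)
$\frac{S{\left(62 \right)} - 6425}{P{\left(-43,-36 \right)} + 45989} = \frac{\left(- \frac{61}{109} + \frac{63}{62}\right) - 6425}{- \frac{43}{-36} + 45989} = \frac{\left(- \frac{61}{109} + 63 \cdot \frac{1}{62}\right) - 6425}{\left(-43\right) \left(- \frac{1}{36}\right) + 45989} = \frac{\left(- \frac{61}{109} + \frac{63}{62}\right) - 6425}{\frac{43}{36} + 45989} = \frac{\frac{3085}{6758} - 6425}{\frac{1655647}{36}} = \left(- \frac{43417065}{6758}\right) \frac{36}{1655647} = - \frac{45971010}{329084189}$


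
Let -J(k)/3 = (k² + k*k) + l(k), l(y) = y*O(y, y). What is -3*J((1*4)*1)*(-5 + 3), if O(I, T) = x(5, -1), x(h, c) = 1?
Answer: -648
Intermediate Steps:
O(I, T) = 1
l(y) = y (l(y) = y*1 = y)
J(k) = -6*k² - 3*k (J(k) = -3*((k² + k*k) + k) = -3*((k² + k²) + k) = -3*(2*k² + k) = -3*(k + 2*k²) = -6*k² - 3*k)
-3*J((1*4)*1)*(-5 + 3) = -3*3*((1*4)*1)*(-1 - 2*1*4)*(-5 + 3) = -3*3*(4*1)*(-1 - 8)*(-2) = -3*3*4*(-1 - 2*4)*(-2) = -3*3*4*(-1 - 8)*(-2) = -3*3*4*(-9)*(-2) = -(-324)*(-2) = -3*216 = -648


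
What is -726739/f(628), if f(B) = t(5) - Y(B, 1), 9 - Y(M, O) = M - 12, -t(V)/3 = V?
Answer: -726739/592 ≈ -1227.6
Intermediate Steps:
t(V) = -3*V
Y(M, O) = 21 - M (Y(M, O) = 9 - (M - 12) = 9 - (-12 + M) = 9 + (12 - M) = 21 - M)
f(B) = -36 + B (f(B) = -3*5 - (21 - B) = -15 + (-21 + B) = -36 + B)
-726739/f(628) = -726739/(-36 + 628) = -726739/592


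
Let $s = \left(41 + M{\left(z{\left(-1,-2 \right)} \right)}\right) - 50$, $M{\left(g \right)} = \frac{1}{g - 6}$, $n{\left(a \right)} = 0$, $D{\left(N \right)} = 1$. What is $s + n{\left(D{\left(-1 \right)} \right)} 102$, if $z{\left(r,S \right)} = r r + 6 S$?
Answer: $- \frac{154}{17} \approx -9.0588$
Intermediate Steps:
$z{\left(r,S \right)} = r^{2} + 6 S$
$M{\left(g \right)} = \frac{1}{-6 + g}$
$s = - \frac{154}{17}$ ($s = \left(41 + \frac{1}{-6 + \left(\left(-1\right)^{2} + 6 \left(-2\right)\right)}\right) - 50 = \left(41 + \frac{1}{-6 + \left(1 - 12\right)}\right) - 50 = \left(41 + \frac{1}{-6 - 11}\right) - 50 = \left(41 + \frac{1}{-17}\right) - 50 = \left(41 - \frac{1}{17}\right) - 50 = \frac{696}{17} - 50 = - \frac{154}{17} \approx -9.0588$)
$s + n{\left(D{\left(-1 \right)} \right)} 102 = - \frac{154}{17} + 0 \cdot 102 = - \frac{154}{17} + 0 = - \frac{154}{17}$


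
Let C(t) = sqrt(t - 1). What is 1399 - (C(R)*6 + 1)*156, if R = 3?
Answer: 1243 - 936*sqrt(2) ≈ -80.704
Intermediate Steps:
C(t) = sqrt(-1 + t)
1399 - (C(R)*6 + 1)*156 = 1399 - (sqrt(-1 + 3)*6 + 1)*156 = 1399 - (sqrt(2)*6 + 1)*156 = 1399 - (6*sqrt(2) + 1)*156 = 1399 - (1 + 6*sqrt(2))*156 = 1399 - (156 + 936*sqrt(2)) = 1399 + (-156 - 936*sqrt(2)) = 1243 - 936*sqrt(2)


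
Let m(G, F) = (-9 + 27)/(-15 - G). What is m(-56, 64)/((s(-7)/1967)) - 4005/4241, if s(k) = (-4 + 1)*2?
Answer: -25190346/173881 ≈ -144.87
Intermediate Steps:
s(k) = -6 (s(k) = -3*2 = -6)
m(G, F) = 18/(-15 - G)
m(-56, 64)/((s(-7)/1967)) - 4005/4241 = (-18/(15 - 56))/((-6/1967)) - 4005/4241 = (-18/(-41))/((-6*1/1967)) - 4005*1/4241 = (-18*(-1/41))/(-6/1967) - 4005/4241 = (18/41)*(-1967/6) - 4005/4241 = -5901/41 - 4005/4241 = -25190346/173881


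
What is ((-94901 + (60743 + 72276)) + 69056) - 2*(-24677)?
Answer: 156528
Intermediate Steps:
((-94901 + (60743 + 72276)) + 69056) - 2*(-24677) = ((-94901 + 133019) + 69056) + 49354 = (38118 + 69056) + 49354 = 107174 + 49354 = 156528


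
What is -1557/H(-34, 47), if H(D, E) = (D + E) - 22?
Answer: 173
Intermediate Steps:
H(D, E) = -22 + D + E
-1557/H(-34, 47) = -1557/(-22 - 34 + 47) = -1557/(-9) = -1557*(-⅑) = 173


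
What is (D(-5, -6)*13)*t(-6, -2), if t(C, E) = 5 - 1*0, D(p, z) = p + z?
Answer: -715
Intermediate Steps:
t(C, E) = 5 (t(C, E) = 5 + 0 = 5)
(D(-5, -6)*13)*t(-6, -2) = ((-5 - 6)*13)*5 = -11*13*5 = -143*5 = -715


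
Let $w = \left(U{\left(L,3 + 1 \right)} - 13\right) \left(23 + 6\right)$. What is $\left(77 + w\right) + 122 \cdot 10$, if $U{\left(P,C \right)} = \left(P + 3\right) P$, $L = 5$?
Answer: $2080$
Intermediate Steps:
$U{\left(P,C \right)} = P \left(3 + P\right)$ ($U{\left(P,C \right)} = \left(3 + P\right) P = P \left(3 + P\right)$)
$w = 783$ ($w = \left(5 \left(3 + 5\right) - 13\right) \left(23 + 6\right) = \left(5 \cdot 8 - 13\right) 29 = \left(40 - 13\right) 29 = 27 \cdot 29 = 783$)
$\left(77 + w\right) + 122 \cdot 10 = \left(77 + 783\right) + 122 \cdot 10 = 860 + 1220 = 2080$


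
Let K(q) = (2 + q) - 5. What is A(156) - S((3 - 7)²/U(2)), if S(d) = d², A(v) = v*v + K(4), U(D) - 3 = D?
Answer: 608169/25 ≈ 24327.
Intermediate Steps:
K(q) = -3 + q
U(D) = 3 + D
A(v) = 1 + v² (A(v) = v*v + (-3 + 4) = v² + 1 = 1 + v²)
A(156) - S((3 - 7)²/U(2)) = (1 + 156²) - ((3 - 7)²/(3 + 2))² = (1 + 24336) - ((-4)²/5)² = 24337 - (16*(⅕))² = 24337 - (16/5)² = 24337 - 1*256/25 = 24337 - 256/25 = 608169/25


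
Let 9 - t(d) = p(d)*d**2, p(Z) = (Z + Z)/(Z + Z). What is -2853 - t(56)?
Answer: 274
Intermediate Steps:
p(Z) = 1 (p(Z) = (2*Z)/((2*Z)) = (2*Z)*(1/(2*Z)) = 1)
t(d) = 9 - d**2
-2853 - t(56) = -2853 - (9 - 1*56**2) = -2853 - (9 - 1*3136) = -2853 - (9 - 3136) = -2853 - 1*(-3127) = -2853 + 3127 = 274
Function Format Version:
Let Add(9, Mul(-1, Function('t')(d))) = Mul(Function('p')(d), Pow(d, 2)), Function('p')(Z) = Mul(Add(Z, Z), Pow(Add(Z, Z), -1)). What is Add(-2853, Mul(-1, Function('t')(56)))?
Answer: 274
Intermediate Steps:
Function('p')(Z) = 1 (Function('p')(Z) = Mul(Mul(2, Z), Pow(Mul(2, Z), -1)) = Mul(Mul(2, Z), Mul(Rational(1, 2), Pow(Z, -1))) = 1)
Function('t')(d) = Add(9, Mul(-1, Pow(d, 2))) (Function('t')(d) = Add(9, Mul(-1, Mul(1, Pow(d, 2)))) = Add(9, Mul(-1, Pow(d, 2))))
Add(-2853, Mul(-1, Function('t')(56))) = Add(-2853, Mul(-1, Add(9, Mul(-1, Pow(56, 2))))) = Add(-2853, Mul(-1, Add(9, Mul(-1, 3136)))) = Add(-2853, Mul(-1, Add(9, -3136))) = Add(-2853, Mul(-1, -3127)) = Add(-2853, 3127) = 274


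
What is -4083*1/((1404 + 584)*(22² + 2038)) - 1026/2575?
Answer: -5154606861/12910370200 ≈ -0.39926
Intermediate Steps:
-4083*1/((1404 + 584)*(22² + 2038)) - 1026/2575 = -4083*1/(1988*(484 + 2038)) - 1026*1/2575 = -4083/(1988*2522) - 1026/2575 = -4083/5013736 - 1026/2575 = -5154606861/12910370200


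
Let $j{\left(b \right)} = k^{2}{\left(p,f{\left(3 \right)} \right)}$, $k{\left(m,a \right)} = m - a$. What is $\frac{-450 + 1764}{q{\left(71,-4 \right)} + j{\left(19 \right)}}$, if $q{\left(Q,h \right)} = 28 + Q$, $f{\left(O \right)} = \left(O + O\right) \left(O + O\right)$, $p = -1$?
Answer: $\frac{657}{734} \approx 0.8951$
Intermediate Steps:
$f{\left(O \right)} = 4 O^{2}$ ($f{\left(O \right)} = 2 O 2 O = 4 O^{2}$)
$j{\left(b \right)} = 1369$ ($j{\left(b \right)} = \left(-1 - 4 \cdot 3^{2}\right)^{2} = \left(-1 - 4 \cdot 9\right)^{2} = \left(-1 - 36\right)^{2} = \left(-37\right)^{2} = 1369$)
$\frac{-450 + 1764}{q{\left(71,-4 \right)} + j{\left(19 \right)}} = \frac{-450 + 1764}{\left(28 + 71\right) + 1369} = \frac{1314}{99 + 1369} = \frac{1314}{1468} = 1314 \cdot \frac{1}{1468} = \frac{657}{734}$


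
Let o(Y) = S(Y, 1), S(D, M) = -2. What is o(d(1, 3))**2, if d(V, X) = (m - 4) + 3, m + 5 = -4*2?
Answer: 4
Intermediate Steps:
m = -13 (m = -5 - 4*2 = -5 - 8 = -13)
d(V, X) = -14 (d(V, X) = (-13 - 4) + 3 = -17 + 3 = -14)
o(Y) = -2
o(d(1, 3))**2 = (-2)**2 = 4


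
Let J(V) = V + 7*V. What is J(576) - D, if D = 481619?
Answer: -477011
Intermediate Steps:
J(V) = 8*V
J(576) - D = 8*576 - 1*481619 = 4608 - 481619 = -477011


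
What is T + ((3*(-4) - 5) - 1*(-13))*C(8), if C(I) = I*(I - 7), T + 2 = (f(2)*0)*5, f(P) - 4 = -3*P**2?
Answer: -34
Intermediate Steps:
f(P) = 4 - 3*P**2
T = -2 (T = -2 + ((4 - 3*2**2)*0)*5 = -2 + ((4 - 3*4)*0)*5 = -2 + ((4 - 12)*0)*5 = -2 - 8*0*5 = -2 + 0*5 = -2 + 0 = -2)
C(I) = I*(-7 + I)
T + ((3*(-4) - 5) - 1*(-13))*C(8) = -2 + ((3*(-4) - 5) - 1*(-13))*(8*(-7 + 8)) = -2 + ((-12 - 5) + 13)*(8*1) = -2 + (-17 + 13)*8 = -2 - 4*8 = -2 - 32 = -34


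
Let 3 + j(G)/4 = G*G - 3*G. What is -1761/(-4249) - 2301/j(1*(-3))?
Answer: -3223763/84980 ≈ -37.936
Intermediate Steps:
j(G) = -12 - 12*G + 4*G² (j(G) = -12 + 4*(G*G - 3*G) = -12 + 4*(G² - 3*G) = -12 + (-12*G + 4*G²) = -12 - 12*G + 4*G²)
-1761/(-4249) - 2301/j(1*(-3)) = -1761/(-4249) - 2301/(-12 - 12*(-3) + 4*(1*(-3))²) = -1761*(-1/4249) - 2301/(-12 - 12*(-3) + 4*(-3)²) = 1761/4249 - 2301/(-12 + 36 + 4*9) = 1761/4249 - 2301/(-12 + 36 + 36) = 1761/4249 - 2301/60 = 1761/4249 - 2301*1/60 = 1761/4249 - 767/20 = -3223763/84980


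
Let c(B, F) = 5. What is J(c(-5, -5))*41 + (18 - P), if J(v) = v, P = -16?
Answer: 239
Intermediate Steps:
J(c(-5, -5))*41 + (18 - P) = 5*41 + (18 - 1*(-16)) = 205 + (18 + 16) = 205 + 34 = 239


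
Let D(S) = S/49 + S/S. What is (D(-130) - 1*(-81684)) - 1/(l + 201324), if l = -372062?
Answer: 683367747079/8366162 ≈ 81682.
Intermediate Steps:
D(S) = 1 + S/49 (D(S) = S*(1/49) + 1 = S/49 + 1 = 1 + S/49)
(D(-130) - 1*(-81684)) - 1/(l + 201324) = ((1 + (1/49)*(-130)) - 1*(-81684)) - 1/(-372062 + 201324) = ((1 - 130/49) + 81684) - 1/(-170738) = (-81/49 + 81684) - 1*(-1/170738) = 4002435/49 + 1/170738 = 683367747079/8366162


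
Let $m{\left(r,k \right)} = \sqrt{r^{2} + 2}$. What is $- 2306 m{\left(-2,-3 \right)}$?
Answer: $- 2306 \sqrt{6} \approx -5648.5$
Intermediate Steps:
$m{\left(r,k \right)} = \sqrt{2 + r^{2}}$
$- 2306 m{\left(-2,-3 \right)} = - 2306 \sqrt{2 + \left(-2\right)^{2}} = - 2306 \sqrt{2 + 4} = - 2306 \sqrt{6}$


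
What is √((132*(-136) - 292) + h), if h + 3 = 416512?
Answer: √398265 ≈ 631.08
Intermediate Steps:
h = 416509 (h = -3 + 416512 = 416509)
√((132*(-136) - 292) + h) = √((132*(-136) - 292) + 416509) = √((-17952 - 292) + 416509) = √(-18244 + 416509) = √398265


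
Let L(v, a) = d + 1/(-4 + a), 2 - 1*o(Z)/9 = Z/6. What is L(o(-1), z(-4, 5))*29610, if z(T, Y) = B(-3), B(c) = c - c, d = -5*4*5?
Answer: -5936805/2 ≈ -2.9684e+6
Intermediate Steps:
d = -100 (d = -20*5 = -100)
o(Z) = 18 - 3*Z/2 (o(Z) = 18 - 9*Z/6 = 18 - 3*Z/2)
B(c) = 0
z(T, Y) = 0
L(v, a) = -100 + 1/(-4 + a)
L(o(-1), z(-4, 5))*29610 = ((401 - 100*0)/(-4 + 0))*29610 = ((401 + 0)/(-4))*29610 = -¼*401*29610 = -401/4*29610 = -5936805/2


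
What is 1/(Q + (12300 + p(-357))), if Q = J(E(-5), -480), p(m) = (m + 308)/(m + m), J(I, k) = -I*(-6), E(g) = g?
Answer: 102/1251547 ≈ 8.1499e-5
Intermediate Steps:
J(I, k) = 6*I
p(m) = (308 + m)/(2*m) (p(m) = (308 + m)/((2*m)) = (308 + m)*(1/(2*m)) = (308 + m)/(2*m))
Q = -30 (Q = 6*(-5) = -30)
1/(Q + (12300 + p(-357))) = 1/(-30 + (12300 + (½)*(308 - 357)/(-357))) = 1/(-30 + (12300 + (½)*(-1/357)*(-49))) = 1/(-30 + (12300 + 7/102)) = 1/(-30 + 1254607/102) = 1/(1251547/102) = 102/1251547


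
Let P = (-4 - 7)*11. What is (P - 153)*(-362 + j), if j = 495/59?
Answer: 5716462/59 ≈ 96889.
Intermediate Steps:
P = -121 (P = -11*11 = -121)
j = 495/59 (j = 495*(1/59) = 495/59 ≈ 8.3898)
(P - 153)*(-362 + j) = (-121 - 153)*(-362 + 495/59) = -274*(-20863/59) = 5716462/59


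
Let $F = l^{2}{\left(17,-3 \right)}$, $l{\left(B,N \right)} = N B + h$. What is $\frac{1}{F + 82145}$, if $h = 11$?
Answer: $\frac{1}{83745} \approx 1.1941 \cdot 10^{-5}$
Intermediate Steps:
$l{\left(B,N \right)} = 11 + B N$ ($l{\left(B,N \right)} = N B + 11 = B N + 11 = 11 + B N$)
$F = 1600$ ($F = \left(11 + 17 \left(-3\right)\right)^{2} = \left(11 - 51\right)^{2} = \left(-40\right)^{2} = 1600$)
$\frac{1}{F + 82145} = \frac{1}{1600 + 82145} = \frac{1}{83745}$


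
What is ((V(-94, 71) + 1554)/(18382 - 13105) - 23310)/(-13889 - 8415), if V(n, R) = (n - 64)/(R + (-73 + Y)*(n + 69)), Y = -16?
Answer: 141210102847/135117542784 ≈ 1.0451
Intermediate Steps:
V(n, R) = (-64 + n)/(-6141 + R - 89*n) (V(n, R) = (n - 64)/(R + (-73 - 16)*(n + 69)) = (-64 + n)/(R - 89*(69 + n)) = (-64 + n)/(R + (-6141 - 89*n)) = (-64 + n)/(-6141 + R - 89*n))
((V(-94, 71) + 1554)/(18382 - 13105) - 23310)/(-13889 - 8415) = (((64 - 1*(-94))/(6141 - 1*71 + 89*(-94)) + 1554)/(18382 - 13105) - 23310)/(-13889 - 8415) = (((64 + 94)/(6141 - 71 - 8366) + 1554)/5277 - 23310)/(-22304) = ((158/(-2296) + 1554)*(1/5277) - 23310)*(-1/22304) = ((-1/2296*158 + 1554)*(1/5277) - 23310)*(-1/22304) = ((-79/1148 + 1554)*(1/5277) - 23310)*(-1/22304) = ((1783913/1148)*(1/5277) - 23310)*(-1/22304) = (1783913/6057996 - 23310)*(-1/22304) = -141210102847/6057996*(-1/22304) = 141210102847/135117542784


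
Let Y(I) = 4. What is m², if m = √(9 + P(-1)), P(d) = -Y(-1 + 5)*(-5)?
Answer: 29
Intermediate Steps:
P(d) = 20 (P(d) = -1*4*(-5) = -4*(-5) = 20)
m = √29 (m = √(9 + 20) = √29 ≈ 5.3852)
m² = (√29)² = 29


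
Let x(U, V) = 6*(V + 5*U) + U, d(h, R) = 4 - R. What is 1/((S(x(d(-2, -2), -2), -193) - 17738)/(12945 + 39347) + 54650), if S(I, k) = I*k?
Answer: 13073/714426620 ≈ 1.8299e-5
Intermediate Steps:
x(U, V) = 6*V + 31*U (x(U, V) = (6*V + 30*U) + U = 6*V + 31*U)
1/((S(x(d(-2, -2), -2), -193) - 17738)/(12945 + 39347) + 54650) = 1/(((6*(-2) + 31*(4 - 1*(-2)))*(-193) - 17738)/(12945 + 39347) + 54650) = 1/(((-12 + 31*(4 + 2))*(-193) - 17738)/52292 + 54650) = 1/(((-12 + 31*6)*(-193) - 17738)*(1/52292) + 54650) = 1/(((-12 + 186)*(-193) - 17738)*(1/52292) + 54650) = 1/((174*(-193) - 17738)*(1/52292) + 54650) = 1/((-33582 - 17738)*(1/52292) + 54650) = 1/(-51320*1/52292 + 54650) = 1/(-12830/13073 + 54650) = 1/(714426620/13073) = 13073/714426620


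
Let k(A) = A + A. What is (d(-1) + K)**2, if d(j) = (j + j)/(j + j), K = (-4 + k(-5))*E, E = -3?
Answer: 1849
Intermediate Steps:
k(A) = 2*A
K = 42 (K = (-4 + 2*(-5))*(-3) = (-4 - 10)*(-3) = -14*(-3) = 42)
d(j) = 1 (d(j) = (2*j)/((2*j)) = (2*j)*(1/(2*j)) = 1)
(d(-1) + K)**2 = (1 + 42)**2 = 43**2 = 1849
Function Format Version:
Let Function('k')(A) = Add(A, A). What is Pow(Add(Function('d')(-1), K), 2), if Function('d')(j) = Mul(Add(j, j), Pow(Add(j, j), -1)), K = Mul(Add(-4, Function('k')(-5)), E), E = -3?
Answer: 1849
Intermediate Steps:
Function('k')(A) = Mul(2, A)
K = 42 (K = Mul(Add(-4, Mul(2, -5)), -3) = Mul(Add(-4, -10), -3) = Mul(-14, -3) = 42)
Function('d')(j) = 1 (Function('d')(j) = Mul(Mul(2, j), Pow(Mul(2, j), -1)) = Mul(Mul(2, j), Mul(Rational(1, 2), Pow(j, -1))) = 1)
Pow(Add(Function('d')(-1), K), 2) = Pow(Add(1, 42), 2) = Pow(43, 2) = 1849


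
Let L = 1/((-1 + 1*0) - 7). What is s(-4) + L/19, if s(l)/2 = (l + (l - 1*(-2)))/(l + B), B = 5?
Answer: -1825/152 ≈ -12.007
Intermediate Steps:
s(l) = 2*(2 + 2*l)/(5 + l) (s(l) = 2*((l + (l - 1*(-2)))/(l + 5)) = 2*((l + (l + 2))/(5 + l)) = 2*((l + (2 + l))/(5 + l)) = 2*((2 + 2*l)/(5 + l)) = 2*(2 + 2*l)/(5 + l))
L = -1/8 (L = 1/((-1 + 0) - 7) = 1/(-1 - 7) = 1/(-8) = -1/8 ≈ -0.12500)
s(-4) + L/19 = 4*(1 - 4)/(5 - 4) - 1/8/19 = 4*(-3)/1 - 1/8*1/19 = 4*1*(-3) - 1/152 = -12 - 1/152 = -1825/152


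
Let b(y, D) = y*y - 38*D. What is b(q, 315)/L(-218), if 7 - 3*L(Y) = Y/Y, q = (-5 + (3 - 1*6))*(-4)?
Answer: -5473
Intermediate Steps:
q = 32 (q = (-5 + (3 - 6))*(-4) = (-5 - 3)*(-4) = -8*(-4) = 32)
L(Y) = 2 (L(Y) = 7/3 - Y/(3*Y) = 7/3 - ⅓*1 = 7/3 - ⅓ = 2)
b(y, D) = y² - 38*D
b(q, 315)/L(-218) = (32² - 38*315)/2 = (1024 - 11970)*(½) = -10946*½ = -5473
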